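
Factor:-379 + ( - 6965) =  -2^4*3^3*17^1 = - 7344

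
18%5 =3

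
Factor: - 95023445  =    -  5^1*11^1*41^1*42139^1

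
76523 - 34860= 41663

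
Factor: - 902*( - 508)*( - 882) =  - 2^4*3^2*7^2*11^1*41^1*127^1 = - 404146512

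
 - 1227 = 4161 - 5388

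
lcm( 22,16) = 176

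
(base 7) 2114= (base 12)522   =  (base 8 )1352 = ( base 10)746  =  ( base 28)qi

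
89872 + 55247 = 145119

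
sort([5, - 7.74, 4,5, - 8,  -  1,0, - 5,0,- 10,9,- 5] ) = [ - 10, - 8 , - 7.74, - 5 ,-5, - 1,0,0,4,5, 5,9] 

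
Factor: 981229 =59^1*16631^1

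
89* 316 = 28124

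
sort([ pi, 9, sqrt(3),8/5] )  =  [8/5,sqrt( 3 ), pi,9] 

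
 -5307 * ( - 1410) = 7482870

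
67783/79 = 67783/79 = 858.01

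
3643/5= 3643/5 = 728.60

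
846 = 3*282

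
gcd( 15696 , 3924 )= 3924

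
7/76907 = 7/76907 = 0.00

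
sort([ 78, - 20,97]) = [ - 20, 78, 97]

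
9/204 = 3/68 = 0.04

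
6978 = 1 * 6978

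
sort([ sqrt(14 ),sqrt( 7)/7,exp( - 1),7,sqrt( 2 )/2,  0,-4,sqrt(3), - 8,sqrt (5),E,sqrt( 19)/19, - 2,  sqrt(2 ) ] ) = [ - 8, - 4, - 2,0, sqrt( 19) /19, exp( -1), sqrt( 7)/7,sqrt( 2)/2 , sqrt (2),sqrt( 3 ),  sqrt(5) , E,sqrt( 14 ), 7]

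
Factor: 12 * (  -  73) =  - 876 = -2^2*3^1*73^1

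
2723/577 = 2723/577 = 4.72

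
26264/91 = 3752/13  =  288.62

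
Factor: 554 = 2^1*277^1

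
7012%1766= 1714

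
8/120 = 1/15 = 0.07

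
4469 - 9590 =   -  5121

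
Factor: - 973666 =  -2^1*486833^1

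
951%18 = 15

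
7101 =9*789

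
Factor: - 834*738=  - 615492= - 2^2*3^3 * 41^1*139^1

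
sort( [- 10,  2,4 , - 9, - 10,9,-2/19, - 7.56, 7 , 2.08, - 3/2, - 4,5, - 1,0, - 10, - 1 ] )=[  -  10, - 10,  -  10,-9,-7.56, - 4, - 3/2, - 1, - 1,-2/19,0,2,2.08, 4, 5, 7, 9 ] 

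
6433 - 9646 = - 3213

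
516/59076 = 43/4923  =  0.01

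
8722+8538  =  17260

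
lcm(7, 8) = 56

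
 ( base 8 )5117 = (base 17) 924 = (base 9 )3552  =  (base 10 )2639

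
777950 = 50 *15559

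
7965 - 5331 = 2634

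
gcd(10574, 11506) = 2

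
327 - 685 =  - 358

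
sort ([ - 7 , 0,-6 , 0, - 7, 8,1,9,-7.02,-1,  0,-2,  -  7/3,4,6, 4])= [ -7.02, - 7, - 7, - 6, - 7/3, - 2,  -  1, 0, 0, 0 , 1,4, 4,6,8,9]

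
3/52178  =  3/52178  =  0.00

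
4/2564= 1/641 = 0.00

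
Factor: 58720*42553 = 2^5*5^1*7^1*367^1*6079^1 = 2498712160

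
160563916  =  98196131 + 62367785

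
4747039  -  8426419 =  - 3679380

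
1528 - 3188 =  - 1660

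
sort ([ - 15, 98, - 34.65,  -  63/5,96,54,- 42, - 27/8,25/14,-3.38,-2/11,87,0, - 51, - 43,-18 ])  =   [ - 51, - 43,  -  42, - 34.65,-18, - 15, - 63/5, - 3.38,-27/8, - 2/11,0 , 25/14,54,87,96,98 ]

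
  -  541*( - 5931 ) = 3208671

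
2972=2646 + 326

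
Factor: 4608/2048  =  2^ ( - 2)*3^2 = 9/4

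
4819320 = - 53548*( - 90)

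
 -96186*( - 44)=4232184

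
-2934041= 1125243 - 4059284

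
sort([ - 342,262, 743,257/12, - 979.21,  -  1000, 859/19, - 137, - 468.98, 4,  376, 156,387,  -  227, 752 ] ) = [ - 1000,-979.21, - 468.98, - 342  ,-227, - 137, 4,  257/12,  859/19,156, 262,  376,387,743,752 ] 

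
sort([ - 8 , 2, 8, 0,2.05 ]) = [ - 8,0, 2,2.05,8] 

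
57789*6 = 346734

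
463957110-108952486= 355004624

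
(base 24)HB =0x1A3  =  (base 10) 419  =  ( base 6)1535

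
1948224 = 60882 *32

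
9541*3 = 28623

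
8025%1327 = 63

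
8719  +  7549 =16268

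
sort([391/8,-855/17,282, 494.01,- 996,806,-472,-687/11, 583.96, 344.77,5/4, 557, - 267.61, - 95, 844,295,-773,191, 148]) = [ - 996 , -773, - 472 , - 267.61 ,-95, - 687/11, - 855/17, 5/4,391/8,148, 191, 282,295,344.77, 494.01,  557 , 583.96,806, 844]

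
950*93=88350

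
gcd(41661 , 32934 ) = 3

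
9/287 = 9/287  =  0.03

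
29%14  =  1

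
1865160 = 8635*216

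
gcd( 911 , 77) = 1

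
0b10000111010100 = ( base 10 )8660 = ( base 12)5018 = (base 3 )102212202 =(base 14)3228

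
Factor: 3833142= 2^1*3^1*638857^1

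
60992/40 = 7624/5 = 1524.80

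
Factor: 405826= 2^1*29^1*6997^1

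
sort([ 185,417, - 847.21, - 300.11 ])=[ - 847.21, - 300.11, 185,417 ] 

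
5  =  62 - 57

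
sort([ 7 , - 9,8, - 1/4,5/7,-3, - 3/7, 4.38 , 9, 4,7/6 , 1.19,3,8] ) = [  -  9,-3, - 3/7, - 1/4,5/7,7/6,1.19,3,4,4.38,7,8, 8 , 9 ]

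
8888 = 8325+563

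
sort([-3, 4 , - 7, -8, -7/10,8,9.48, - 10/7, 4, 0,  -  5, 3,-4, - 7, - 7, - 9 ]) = [ - 9,  -  8, - 7, - 7, - 7, - 5, -4,  -  3, - 10/7, - 7/10, 0, 3, 4 , 4,8, 9.48]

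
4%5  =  4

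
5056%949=311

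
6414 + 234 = 6648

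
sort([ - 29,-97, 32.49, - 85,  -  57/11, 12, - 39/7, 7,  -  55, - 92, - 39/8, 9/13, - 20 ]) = [ - 97, - 92,-85, - 55, - 29 , - 20, - 39/7, - 57/11,  -  39/8,  9/13, 7,12,32.49 ] 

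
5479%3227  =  2252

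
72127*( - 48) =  - 3462096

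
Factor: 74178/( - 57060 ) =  - 13/10 = - 2^(-1 )*5^ ( - 1 )*13^1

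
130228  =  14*9302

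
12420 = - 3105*( -4)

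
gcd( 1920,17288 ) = 8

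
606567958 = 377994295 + 228573663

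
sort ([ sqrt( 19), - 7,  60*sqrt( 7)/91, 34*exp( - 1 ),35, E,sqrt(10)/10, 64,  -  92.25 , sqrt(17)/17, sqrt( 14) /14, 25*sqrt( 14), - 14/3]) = [ - 92.25 ,  -  7, - 14/3, sqrt( 17)/17,sqrt( 14)/14,sqrt( 10 ) /10, 60*sqrt(7) /91,  E,sqrt(19), 34*exp( - 1),35,64, 25*sqrt( 14) ] 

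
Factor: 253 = 11^1 * 23^1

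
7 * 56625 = 396375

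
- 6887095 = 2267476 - 9154571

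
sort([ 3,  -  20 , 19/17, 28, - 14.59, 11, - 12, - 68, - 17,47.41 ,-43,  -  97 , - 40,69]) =[ - 97, - 68,  -  43,  -  40,  -  20, - 17,  -  14.59, -12, 19/17,  3, 11 , 28,  47.41,69]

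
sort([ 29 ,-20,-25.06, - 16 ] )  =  [ - 25.06, - 20 ,- 16, 29 ]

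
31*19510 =604810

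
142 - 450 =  - 308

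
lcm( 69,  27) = 621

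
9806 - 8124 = 1682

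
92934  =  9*10326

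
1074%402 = 270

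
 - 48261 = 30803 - 79064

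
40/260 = 2/13 = 0.15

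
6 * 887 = 5322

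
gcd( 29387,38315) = 1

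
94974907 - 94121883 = 853024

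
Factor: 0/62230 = 0^1 = 0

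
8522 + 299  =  8821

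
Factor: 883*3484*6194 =2^3*13^1*19^1*67^1*163^1*883^1   =  19055048168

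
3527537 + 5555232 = 9082769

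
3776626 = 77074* 49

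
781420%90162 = 60124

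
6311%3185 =3126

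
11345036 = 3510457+7834579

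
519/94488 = 173/31496=0.01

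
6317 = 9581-3264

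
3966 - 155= 3811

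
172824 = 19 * 9096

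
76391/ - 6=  - 76391/6 =- 12731.83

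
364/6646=182/3323  =  0.05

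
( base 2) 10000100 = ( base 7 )246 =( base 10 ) 132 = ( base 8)204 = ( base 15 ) 8c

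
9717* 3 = 29151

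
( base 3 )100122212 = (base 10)7043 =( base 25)B6I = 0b1101110000011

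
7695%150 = 45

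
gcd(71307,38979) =9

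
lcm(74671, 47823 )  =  4256247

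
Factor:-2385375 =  - 3^1  *5^3*6361^1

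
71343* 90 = 6420870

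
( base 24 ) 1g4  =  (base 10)964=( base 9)1281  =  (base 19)2CE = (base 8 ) 1704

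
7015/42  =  167 + 1/42 = 167.02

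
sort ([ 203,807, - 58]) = [-58,203, 807 ]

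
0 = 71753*0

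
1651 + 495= 2146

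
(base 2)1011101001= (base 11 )618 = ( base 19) 214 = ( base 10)745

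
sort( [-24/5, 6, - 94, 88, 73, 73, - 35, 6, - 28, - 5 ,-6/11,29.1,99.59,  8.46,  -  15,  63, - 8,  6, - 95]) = [-95, - 94,  -  35, - 28, - 15, - 8 , - 5, - 24/5, - 6/11, 6,6, 6,8.46,  29.1, 63, 73,  73, 88, 99.59 ]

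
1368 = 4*342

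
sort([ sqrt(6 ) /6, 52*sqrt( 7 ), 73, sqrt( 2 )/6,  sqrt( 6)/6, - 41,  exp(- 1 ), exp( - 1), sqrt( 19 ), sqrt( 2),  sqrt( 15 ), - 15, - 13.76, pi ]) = [ - 41,  -  15, - 13.76, sqrt( 2)/6,exp( - 1 ) , exp( - 1), sqrt(6 )/6,sqrt( 6)/6, sqrt( 2),  pi, sqrt(15), sqrt(19), 73 , 52*sqrt( 7 )] 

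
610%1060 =610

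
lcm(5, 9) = 45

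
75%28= 19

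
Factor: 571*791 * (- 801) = -361780461 = - 3^2 * 7^1*89^1*113^1*571^1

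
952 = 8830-7878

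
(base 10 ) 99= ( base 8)143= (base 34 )2V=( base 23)47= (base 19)54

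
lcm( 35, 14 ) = 70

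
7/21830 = 7/21830 =0.00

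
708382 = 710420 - 2038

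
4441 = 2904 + 1537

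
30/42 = 5/7 =0.71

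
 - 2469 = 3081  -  5550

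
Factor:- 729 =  - 3^6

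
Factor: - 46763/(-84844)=2^( - 2)*101^1*463^1*21211^( - 1 ) 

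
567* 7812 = 4429404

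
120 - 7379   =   - 7259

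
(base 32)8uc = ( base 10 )9164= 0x23cc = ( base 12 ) 5378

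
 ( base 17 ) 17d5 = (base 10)7162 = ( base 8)15772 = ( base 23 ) DC9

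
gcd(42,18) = 6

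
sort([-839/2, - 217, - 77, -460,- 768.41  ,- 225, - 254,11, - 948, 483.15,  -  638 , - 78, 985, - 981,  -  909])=[ - 981,- 948, - 909, - 768.41, - 638,  -  460, - 839/2,  -  254, - 225, - 217,-78, - 77,11, 483.15,985 ] 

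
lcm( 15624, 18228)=109368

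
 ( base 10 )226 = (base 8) 342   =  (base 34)6m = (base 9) 271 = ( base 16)e2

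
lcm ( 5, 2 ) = 10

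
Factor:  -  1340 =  - 2^2*5^1 * 67^1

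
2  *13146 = 26292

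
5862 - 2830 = 3032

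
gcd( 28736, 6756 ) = 4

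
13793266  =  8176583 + 5616683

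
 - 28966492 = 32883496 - 61849988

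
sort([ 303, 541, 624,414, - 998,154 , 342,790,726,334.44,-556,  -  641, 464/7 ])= [ - 998, - 641,-556, 464/7,154,303,334.44 , 342 , 414, 541, 624, 726,790 ] 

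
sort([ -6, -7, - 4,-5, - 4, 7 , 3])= [  -  7, - 6, - 5, - 4,-4,3 , 7] 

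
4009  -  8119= - 4110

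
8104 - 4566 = 3538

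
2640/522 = 440/87= 5.06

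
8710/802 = 10 + 345/401= 10.86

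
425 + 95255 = 95680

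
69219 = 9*7691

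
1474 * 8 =11792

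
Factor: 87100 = 2^2*5^2 * 13^1*67^1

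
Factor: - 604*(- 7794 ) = 4707576 = 2^3*3^2*151^1*433^1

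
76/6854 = 38/3427 = 0.01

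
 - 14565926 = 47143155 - 61709081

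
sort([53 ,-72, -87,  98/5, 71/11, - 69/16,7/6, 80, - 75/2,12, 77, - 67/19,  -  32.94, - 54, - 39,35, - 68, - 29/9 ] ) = [ - 87, - 72 , - 68, - 54, - 39 , -75/2, - 32.94 ,-69/16, - 67/19, - 29/9,7/6, 71/11,  12, 98/5, 35 , 53, 77,80 ] 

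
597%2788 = 597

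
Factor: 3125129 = 7^1*446447^1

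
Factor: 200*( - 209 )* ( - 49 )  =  2048200 = 2^3*5^2*7^2*11^1*19^1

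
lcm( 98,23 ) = 2254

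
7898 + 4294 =12192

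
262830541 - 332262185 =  - 69431644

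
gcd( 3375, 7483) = 1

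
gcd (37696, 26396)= 4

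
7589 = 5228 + 2361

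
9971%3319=14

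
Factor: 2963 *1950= 5777850 = 2^1 * 3^1*5^2*13^1*2963^1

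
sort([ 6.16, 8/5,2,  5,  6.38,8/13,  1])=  [ 8/13, 1,8/5,2,5, 6.16,  6.38 ]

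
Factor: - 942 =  - 2^1*3^1 * 157^1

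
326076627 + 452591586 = 778668213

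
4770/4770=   1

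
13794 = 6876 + 6918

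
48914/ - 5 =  - 48914/5 = - 9782.80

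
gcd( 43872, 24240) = 48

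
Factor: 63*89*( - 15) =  - 3^3*5^1*7^1*89^1 = - 84105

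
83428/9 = 83428/9 = 9269.78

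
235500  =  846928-611428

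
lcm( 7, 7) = 7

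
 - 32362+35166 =2804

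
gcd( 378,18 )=18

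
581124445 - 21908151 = 559216294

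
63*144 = 9072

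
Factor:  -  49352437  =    -  49352437^1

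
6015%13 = 9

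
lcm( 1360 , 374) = 14960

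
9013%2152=405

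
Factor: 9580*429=4109820 = 2^2*3^1*5^1*11^1*13^1*479^1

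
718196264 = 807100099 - 88903835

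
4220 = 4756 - 536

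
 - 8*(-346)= 2768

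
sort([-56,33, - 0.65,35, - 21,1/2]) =[ - 56,  -  21, - 0.65,  1/2,33,35] 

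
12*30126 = 361512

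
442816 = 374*1184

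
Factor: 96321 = 3^1*97^1*331^1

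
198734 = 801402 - 602668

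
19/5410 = 19/5410 = 0.00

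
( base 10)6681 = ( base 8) 15031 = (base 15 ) 1EA6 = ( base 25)AH6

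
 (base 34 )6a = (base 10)214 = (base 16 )D6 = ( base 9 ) 257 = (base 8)326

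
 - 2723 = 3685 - 6408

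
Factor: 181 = 181^1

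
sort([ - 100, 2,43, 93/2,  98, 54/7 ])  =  [- 100, 2, 54/7,43, 93/2, 98]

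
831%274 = 9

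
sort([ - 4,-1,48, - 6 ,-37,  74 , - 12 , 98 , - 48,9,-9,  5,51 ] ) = [ - 48, - 37, - 12, - 9,-6, - 4, - 1,  5,9, 48,51,74,98]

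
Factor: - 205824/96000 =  - 268/125= - 2^2*5^( - 3 )*67^1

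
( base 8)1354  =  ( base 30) OS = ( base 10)748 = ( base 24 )174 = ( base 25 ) 14N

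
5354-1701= 3653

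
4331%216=11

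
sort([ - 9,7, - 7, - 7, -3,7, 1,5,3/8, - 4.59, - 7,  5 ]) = [ - 9 ,  -  7, - 7, - 7, - 4.59, - 3 , 3/8,1,5, 5,7, 7]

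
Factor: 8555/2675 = 5^( - 1)*29^1*59^1 * 107^( - 1 ) = 1711/535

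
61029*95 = 5797755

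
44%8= 4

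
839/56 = 839/56 = 14.98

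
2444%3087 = 2444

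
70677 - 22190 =48487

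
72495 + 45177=117672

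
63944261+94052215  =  157996476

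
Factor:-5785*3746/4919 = -21670610/4919 = - 2^1*5^1*13^1 *89^1 *1873^1 *4919^( - 1 )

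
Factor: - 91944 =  - 2^3*3^2*1277^1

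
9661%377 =236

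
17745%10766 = 6979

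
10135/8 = 10135/8 = 1266.88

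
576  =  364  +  212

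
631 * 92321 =58254551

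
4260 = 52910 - 48650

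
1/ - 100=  - 1+99/100 =- 0.01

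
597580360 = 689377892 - 91797532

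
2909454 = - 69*( - 42166 ) 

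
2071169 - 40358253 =  -  38287084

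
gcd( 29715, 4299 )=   3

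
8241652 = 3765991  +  4475661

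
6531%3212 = 107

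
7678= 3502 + 4176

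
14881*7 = 104167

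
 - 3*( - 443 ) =1329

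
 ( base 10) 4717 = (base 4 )1021231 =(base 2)1001001101101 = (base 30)577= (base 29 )5HJ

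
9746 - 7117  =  2629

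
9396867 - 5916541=3480326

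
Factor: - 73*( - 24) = 2^3*3^1*73^1= 1752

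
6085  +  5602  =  11687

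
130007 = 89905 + 40102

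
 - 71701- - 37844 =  - 33857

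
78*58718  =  4580004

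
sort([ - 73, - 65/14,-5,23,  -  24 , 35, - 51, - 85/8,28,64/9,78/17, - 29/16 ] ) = [ - 73,  -  51, - 24,-85/8, - 5, - 65/14, - 29/16, 78/17, 64/9,23,28,35 ]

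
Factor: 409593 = 3^1*136531^1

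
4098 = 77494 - 73396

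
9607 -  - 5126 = 14733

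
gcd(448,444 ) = 4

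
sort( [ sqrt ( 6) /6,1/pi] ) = [ 1/pi,  sqrt( 6 ) /6] 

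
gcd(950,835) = 5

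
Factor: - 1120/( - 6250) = 2^4*5^( - 4 ) * 7^1=112/625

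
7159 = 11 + 7148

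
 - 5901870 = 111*( - 53170 ) 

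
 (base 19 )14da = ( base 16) 2170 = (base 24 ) EKG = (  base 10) 8560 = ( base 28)APK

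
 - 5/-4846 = 5/4846 = 0.00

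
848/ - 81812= - 212/20453 = -  0.01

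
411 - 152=259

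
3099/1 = 3099  =  3099.00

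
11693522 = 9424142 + 2269380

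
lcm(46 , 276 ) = 276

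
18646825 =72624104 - 53977279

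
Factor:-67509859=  - 61^1 * 439^1 * 2521^1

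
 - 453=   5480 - 5933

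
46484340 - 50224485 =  - 3740145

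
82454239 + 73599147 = 156053386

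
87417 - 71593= 15824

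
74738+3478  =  78216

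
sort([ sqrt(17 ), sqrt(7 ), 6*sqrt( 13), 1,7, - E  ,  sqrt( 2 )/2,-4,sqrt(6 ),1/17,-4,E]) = [ - 4, - 4, - E,1/17,sqrt(2 )/2,1, sqrt( 6 ), sqrt(7 ), E, sqrt( 17 ), 7, 6 * sqrt(13)] 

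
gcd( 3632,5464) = 8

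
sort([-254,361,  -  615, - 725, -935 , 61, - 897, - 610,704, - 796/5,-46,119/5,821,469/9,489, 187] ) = [ - 935,-897, - 725, - 615,-610, - 254, - 796/5, -46,119/5,469/9,61, 187,361,489,704,821]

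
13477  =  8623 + 4854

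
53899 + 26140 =80039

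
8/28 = 2/7 = 0.29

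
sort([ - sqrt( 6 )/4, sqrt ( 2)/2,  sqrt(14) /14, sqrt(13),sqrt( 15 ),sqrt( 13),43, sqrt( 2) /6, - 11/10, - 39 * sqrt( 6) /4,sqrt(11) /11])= [ - 39*sqrt( 6) /4, - 11/10, - sqrt( 6)/4, sqrt( 2) /6 , sqrt( 14)/14,sqrt( 11 )/11,sqrt(2)/2, sqrt ( 13),sqrt( 13),  sqrt( 15 ), 43]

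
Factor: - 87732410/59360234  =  -5^1*17^1*59^1 * 397^(- 1)*8747^1*74761^( - 1)=-43866205/29680117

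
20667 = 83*249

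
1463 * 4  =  5852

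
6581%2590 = 1401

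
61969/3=61969/3 = 20656.33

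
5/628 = 5/628 = 0.01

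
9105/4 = 9105/4= 2276.25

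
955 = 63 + 892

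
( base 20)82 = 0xa2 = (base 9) 200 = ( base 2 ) 10100010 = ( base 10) 162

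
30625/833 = 36 + 13/17 = 36.76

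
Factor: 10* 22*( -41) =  - 9020 =-2^2*5^1*11^1  *41^1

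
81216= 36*2256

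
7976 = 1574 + 6402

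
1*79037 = 79037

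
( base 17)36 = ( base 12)49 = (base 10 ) 57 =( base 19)30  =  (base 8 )71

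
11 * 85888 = 944768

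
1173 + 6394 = 7567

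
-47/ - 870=47/870 = 0.05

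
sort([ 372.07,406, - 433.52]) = [ - 433.52,  372.07,406 ] 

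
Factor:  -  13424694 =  - 2^1*3^1*193^1*11593^1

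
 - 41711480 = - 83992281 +42280801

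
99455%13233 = 6824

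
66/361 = 66/361 = 0.18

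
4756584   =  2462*1932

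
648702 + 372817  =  1021519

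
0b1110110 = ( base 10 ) 118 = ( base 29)42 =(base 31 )3P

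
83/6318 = 83/6318 = 0.01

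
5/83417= 5/83417 = 0.00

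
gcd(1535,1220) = 5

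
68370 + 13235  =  81605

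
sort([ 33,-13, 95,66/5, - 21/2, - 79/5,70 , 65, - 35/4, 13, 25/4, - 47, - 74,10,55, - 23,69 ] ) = [  -  74, - 47, - 23, - 79/5, - 13, - 21/2, - 35/4,  25/4,10, 13,66/5, 33,55, 65,69,  70, 95 ] 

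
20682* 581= 12016242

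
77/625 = 77/625 = 0.12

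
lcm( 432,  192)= 1728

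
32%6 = 2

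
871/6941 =871/6941 = 0.13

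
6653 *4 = 26612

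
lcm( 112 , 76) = 2128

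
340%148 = 44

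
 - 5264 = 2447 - 7711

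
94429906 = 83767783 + 10662123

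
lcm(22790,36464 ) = 182320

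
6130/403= 6130/403 = 15.21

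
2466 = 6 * 411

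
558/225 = 2 + 12/25 = 2.48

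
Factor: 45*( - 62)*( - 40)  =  2^4*3^2 * 5^2*31^1 = 111600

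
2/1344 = 1/672 = 0.00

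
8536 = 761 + 7775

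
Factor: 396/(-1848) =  - 3/14 = - 2^( - 1)*3^1*7^( - 1) 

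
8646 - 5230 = 3416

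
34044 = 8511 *4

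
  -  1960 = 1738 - 3698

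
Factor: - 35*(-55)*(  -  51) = -3^1 * 5^2*7^1*11^1* 17^1 = - 98175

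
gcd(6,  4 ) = 2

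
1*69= 69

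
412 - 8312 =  - 7900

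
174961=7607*23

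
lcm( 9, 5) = 45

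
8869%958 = 247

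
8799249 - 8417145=382104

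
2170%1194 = 976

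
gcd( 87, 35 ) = 1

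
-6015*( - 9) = 54135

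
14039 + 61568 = 75607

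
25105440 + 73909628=99015068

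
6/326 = 3/163 = 0.02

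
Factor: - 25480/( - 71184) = 3185/8898 = 2^( - 1 )*3^( - 1)*5^1*7^2*13^1*1483^( - 1)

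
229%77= 75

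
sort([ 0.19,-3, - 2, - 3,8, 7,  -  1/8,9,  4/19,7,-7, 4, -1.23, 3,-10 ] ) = [-10, - 7  , - 3, - 3, - 2, - 1.23,  -  1/8, 0.19, 4/19,3, 4,7,  7,8,9]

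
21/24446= 21/24446 = 0.00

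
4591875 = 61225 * 75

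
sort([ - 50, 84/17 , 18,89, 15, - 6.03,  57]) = [ -50,  -  6.03,84/17,15 , 18,57,89]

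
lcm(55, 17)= 935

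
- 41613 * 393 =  - 16353909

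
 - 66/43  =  -66/43 = -1.53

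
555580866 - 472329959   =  83250907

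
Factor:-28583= - 101^1*283^1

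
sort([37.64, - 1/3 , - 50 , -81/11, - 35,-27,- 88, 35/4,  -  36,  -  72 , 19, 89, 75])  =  [ - 88, - 72,  -  50,-36,  -  35, - 27, - 81/11, - 1/3,35/4, 19, 37.64, 75 , 89]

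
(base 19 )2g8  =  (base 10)1034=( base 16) 40a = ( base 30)14e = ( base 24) 1j2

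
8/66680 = 1/8335 = 0.00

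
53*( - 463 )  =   - 24539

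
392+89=481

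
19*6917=131423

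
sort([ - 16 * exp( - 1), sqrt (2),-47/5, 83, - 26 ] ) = [ - 26, - 47/5, - 16 * exp( - 1), sqrt ( 2), 83 ]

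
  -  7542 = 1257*( -6)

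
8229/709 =8229/709 = 11.61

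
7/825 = 7/825 = 0.01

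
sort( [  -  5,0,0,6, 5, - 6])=[-6, - 5,0, 0,5,  6]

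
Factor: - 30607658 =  - 2^1*37^1 * 43^1*9619^1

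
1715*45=77175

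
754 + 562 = 1316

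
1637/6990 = 1637/6990=   0.23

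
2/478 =1/239= 0.00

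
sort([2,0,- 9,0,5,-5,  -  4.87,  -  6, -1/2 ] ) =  [ - 9,  -  6, - 5,- 4.87 , - 1/2,  0,0, 2,5]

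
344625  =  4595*75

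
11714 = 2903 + 8811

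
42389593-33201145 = 9188448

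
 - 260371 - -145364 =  - 115007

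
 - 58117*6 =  - 348702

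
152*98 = 14896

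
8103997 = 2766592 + 5337405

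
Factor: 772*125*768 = 74112000 = 2^10* 3^1*5^3*193^1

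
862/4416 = 431/2208=0.20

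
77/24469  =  77/24469 = 0.00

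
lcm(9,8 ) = 72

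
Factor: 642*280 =179760 = 2^4*3^1*5^1*7^1*107^1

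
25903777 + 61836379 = 87740156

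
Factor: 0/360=0^1 = 0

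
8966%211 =104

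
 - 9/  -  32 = 9/32 = 0.28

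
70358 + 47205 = 117563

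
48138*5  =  240690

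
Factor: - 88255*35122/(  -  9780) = 2^( - 1 )*3^( - 1)*17^1*19^1*163^( - 1)*929^1*1033^1=309969211/978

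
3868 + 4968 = 8836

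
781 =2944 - 2163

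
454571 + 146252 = 600823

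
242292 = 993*244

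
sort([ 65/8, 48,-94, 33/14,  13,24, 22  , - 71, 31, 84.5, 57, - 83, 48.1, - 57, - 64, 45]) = [ - 94, - 83,-71, - 64, - 57,33/14,65/8,  13 , 22,24, 31,45, 48 , 48.1,57,  84.5]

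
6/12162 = 1/2027 = 0.00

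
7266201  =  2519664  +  4746537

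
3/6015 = 1/2005=0.00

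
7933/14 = 7933/14 = 566.64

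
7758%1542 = 48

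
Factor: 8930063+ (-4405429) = 4524634 = 2^1 * 479^1*4723^1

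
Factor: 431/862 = 2^( - 1) = 1/2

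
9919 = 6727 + 3192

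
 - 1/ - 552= 1/552 = 0.00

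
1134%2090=1134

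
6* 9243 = 55458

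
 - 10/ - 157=10/157 = 0.06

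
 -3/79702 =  - 1  +  79699/79702  =  - 0.00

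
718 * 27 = 19386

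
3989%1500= 989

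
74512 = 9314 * 8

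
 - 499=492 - 991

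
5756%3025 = 2731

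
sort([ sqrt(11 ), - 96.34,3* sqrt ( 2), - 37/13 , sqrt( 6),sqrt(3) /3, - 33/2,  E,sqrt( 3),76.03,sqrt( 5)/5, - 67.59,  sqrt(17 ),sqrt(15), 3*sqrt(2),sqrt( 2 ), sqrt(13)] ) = [ - 96.34, - 67.59,  -  33/2, - 37/13, sqrt(5)/5,sqrt(3)/3, sqrt(2),sqrt(3 ), sqrt ( 6 ),E,sqrt( 11),sqrt( 13), sqrt(15), sqrt( 17),  3*sqrt( 2 ) , 3*sqrt( 2 ),  76.03 ] 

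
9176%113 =23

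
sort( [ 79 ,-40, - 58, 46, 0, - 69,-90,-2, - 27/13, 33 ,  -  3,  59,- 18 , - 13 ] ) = [ - 90 , - 69, - 58, - 40, - 18, - 13,-3, - 27/13,-2,0,33, 46, 59,79]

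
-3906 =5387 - 9293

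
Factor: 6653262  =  2^1 *3^1*7^1 * 11^1 * 14401^1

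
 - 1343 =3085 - 4428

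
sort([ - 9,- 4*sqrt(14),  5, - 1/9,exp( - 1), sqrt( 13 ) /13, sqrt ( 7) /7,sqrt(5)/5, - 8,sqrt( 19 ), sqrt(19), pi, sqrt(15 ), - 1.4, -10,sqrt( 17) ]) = [-4* sqrt(14), - 10, - 9, - 8, - 1.4,-1/9, sqrt(13 ) /13,exp( -1),sqrt(7)/7, sqrt( 5)/5, pi,sqrt(15),sqrt( 17),sqrt(19),  sqrt(19), 5 ]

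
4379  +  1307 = 5686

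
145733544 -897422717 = -751689173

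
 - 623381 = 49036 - 672417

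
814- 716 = 98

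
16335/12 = 1361  +  1/4= 1361.25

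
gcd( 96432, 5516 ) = 28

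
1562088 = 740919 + 821169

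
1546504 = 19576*79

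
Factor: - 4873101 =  - 3^1*17^1*19^1*47^1*107^1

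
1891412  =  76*24887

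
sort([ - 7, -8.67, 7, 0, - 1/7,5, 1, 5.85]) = [-8.67, - 7,-1/7,0, 1, 5 , 5.85,7]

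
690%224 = 18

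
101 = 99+2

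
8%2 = 0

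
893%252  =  137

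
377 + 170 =547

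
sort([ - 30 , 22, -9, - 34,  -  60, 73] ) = [ - 60, - 34,  -  30,  -  9 , 22,73] 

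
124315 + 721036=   845351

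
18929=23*823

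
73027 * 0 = 0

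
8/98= 4/49 = 0.08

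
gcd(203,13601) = 203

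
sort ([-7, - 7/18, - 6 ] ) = [ - 7,  -  6, - 7/18 ]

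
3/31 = 3/31 = 0.10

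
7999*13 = 103987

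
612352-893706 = -281354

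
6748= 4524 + 2224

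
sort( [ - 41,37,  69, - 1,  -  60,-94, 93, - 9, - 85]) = [-94,-85, - 60, - 41, - 9,-1,37, 69,93]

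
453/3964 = 453/3964 = 0.11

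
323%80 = 3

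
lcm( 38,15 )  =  570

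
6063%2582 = 899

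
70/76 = 35/38 = 0.92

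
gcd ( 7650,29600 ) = 50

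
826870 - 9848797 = -9021927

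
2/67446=1/33723=0.00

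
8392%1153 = 321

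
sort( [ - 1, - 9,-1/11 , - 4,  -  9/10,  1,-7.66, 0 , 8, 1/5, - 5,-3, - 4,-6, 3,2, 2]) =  [ - 9, - 7.66, -6, - 5, - 4, - 4,-3 ,-1, - 9/10, - 1/11, 0,  1/5,1, 2 , 2, 3,8] 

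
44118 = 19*2322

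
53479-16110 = 37369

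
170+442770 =442940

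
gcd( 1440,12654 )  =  18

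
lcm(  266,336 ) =6384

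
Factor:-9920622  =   - 2^1*3^1 * 17^1*19^1*5119^1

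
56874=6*9479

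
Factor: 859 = 859^1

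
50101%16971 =16159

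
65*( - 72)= -4680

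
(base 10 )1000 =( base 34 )te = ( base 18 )31a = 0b1111101000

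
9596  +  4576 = 14172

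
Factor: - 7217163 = -3^2 * 17^1*43^1*1097^1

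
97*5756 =558332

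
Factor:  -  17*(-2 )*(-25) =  - 2^1*5^2*17^1 = - 850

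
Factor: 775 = 5^2*31^1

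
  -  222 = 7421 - 7643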